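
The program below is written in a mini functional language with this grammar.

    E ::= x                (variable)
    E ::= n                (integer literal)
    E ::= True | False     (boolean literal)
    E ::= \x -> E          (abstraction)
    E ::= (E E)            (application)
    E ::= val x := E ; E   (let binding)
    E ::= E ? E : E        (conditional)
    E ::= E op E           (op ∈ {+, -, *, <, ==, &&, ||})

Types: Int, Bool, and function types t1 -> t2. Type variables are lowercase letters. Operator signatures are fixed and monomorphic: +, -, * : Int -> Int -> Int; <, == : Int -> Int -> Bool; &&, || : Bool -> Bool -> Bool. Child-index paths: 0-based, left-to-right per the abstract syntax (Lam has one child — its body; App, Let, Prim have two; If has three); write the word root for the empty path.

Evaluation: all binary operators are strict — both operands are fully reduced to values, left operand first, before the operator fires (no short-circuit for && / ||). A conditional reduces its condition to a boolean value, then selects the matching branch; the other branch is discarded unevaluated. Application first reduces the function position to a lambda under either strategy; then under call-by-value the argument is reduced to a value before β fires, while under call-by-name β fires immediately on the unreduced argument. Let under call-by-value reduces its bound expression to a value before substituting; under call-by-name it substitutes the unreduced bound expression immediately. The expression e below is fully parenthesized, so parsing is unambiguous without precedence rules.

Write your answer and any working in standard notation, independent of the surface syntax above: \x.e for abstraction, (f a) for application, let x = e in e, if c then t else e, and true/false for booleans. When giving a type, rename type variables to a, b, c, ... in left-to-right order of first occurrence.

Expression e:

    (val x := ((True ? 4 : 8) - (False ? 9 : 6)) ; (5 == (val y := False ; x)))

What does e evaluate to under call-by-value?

Working:
step 0: (let x = ((if true then 4 else 8) - (if false then 9 else 6)) in (5 == (let y = false in x)))
step 1: [if@0.0] (let x = (4 - (if false then 9 else 6)) in (5 == (let y = false in x)))
step 2: [if@0.1] (let x = (4 - 6) in (5 == (let y = false in x)))
step 3: [delta@0] (let x = -2 in (5 == (let y = false in x)))
step 4: [let@root] (5 == (let y = false in -2))
step 5: [let@1] (5 == -2)
step 6: [delta@root] false

Answer: false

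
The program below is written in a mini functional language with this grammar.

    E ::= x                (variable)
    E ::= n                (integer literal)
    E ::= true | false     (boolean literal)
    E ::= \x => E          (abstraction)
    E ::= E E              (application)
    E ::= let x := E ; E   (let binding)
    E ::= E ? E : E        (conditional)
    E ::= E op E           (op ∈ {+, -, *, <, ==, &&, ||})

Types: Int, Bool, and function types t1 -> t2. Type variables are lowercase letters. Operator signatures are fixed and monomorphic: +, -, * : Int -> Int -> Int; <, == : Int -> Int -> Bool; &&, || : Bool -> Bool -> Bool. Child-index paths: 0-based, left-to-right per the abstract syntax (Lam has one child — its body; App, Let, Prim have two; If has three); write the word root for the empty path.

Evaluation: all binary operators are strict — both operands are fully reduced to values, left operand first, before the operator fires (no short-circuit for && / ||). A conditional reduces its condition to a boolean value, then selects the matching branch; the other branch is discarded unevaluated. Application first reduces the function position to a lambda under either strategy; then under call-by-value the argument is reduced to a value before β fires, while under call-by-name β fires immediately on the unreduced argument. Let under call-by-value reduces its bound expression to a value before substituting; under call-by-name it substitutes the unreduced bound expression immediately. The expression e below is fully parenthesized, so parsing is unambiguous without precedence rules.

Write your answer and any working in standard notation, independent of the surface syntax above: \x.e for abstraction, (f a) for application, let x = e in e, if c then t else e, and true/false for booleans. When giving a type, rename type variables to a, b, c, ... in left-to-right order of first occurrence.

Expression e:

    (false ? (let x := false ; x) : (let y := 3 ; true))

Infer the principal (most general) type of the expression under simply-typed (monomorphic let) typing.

Answer: Bool

Trace:
  unify Bool ~ Bool
let x : Bool
x : Bool
let y : Int
  unify Bool ~ Bool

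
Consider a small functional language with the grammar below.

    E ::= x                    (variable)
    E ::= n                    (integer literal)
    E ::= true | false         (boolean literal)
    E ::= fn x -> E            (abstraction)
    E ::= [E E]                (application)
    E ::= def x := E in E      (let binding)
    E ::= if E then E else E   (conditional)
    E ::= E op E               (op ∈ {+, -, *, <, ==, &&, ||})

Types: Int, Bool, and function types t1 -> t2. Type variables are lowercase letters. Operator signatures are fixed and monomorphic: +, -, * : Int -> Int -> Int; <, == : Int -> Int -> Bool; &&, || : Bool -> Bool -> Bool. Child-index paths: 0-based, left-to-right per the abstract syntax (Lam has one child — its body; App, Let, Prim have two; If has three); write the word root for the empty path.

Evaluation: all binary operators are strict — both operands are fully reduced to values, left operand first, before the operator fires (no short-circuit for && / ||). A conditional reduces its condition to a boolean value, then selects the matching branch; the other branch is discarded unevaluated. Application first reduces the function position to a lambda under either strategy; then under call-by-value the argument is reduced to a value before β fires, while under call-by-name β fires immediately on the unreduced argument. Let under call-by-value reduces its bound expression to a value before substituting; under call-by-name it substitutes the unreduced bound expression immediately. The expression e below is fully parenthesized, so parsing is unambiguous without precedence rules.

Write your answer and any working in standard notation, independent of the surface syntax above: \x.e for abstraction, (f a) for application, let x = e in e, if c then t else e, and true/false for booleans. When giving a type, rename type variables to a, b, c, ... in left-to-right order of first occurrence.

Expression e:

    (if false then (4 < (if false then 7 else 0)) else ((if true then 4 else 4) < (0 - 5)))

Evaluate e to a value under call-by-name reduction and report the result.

Trace:
step 0: (if false then (4 < (if false then 7 else 0)) else ((if true then 4 else 4) < (0 - 5)))
step 1: [if@root] ((if true then 4 else 4) < (0 - 5))
step 2: [if@0] (4 < (0 - 5))
step 3: [delta@1] (4 < -5)
step 4: [delta@root] false

Answer: false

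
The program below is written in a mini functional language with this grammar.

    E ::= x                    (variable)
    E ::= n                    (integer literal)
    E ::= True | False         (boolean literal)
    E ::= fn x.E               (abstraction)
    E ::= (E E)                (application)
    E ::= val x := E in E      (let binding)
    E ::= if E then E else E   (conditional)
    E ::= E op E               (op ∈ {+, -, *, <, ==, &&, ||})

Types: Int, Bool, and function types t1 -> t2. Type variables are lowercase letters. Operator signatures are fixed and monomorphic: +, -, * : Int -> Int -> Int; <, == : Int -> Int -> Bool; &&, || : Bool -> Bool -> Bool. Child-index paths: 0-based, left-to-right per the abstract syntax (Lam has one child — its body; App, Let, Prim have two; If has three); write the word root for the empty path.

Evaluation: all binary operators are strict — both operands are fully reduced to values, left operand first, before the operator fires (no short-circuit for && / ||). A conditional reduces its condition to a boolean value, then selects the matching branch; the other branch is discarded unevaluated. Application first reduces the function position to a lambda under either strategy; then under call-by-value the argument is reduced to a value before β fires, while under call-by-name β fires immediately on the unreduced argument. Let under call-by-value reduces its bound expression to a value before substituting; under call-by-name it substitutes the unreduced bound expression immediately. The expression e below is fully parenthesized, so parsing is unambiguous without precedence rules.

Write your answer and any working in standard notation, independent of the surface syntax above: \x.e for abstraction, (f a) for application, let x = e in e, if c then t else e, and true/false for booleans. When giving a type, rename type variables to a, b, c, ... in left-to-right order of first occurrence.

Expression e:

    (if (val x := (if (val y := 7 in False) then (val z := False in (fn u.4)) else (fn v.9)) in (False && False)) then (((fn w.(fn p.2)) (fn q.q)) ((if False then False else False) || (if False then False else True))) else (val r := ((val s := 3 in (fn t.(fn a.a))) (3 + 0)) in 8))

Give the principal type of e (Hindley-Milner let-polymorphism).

Working:
let y : Int
  unify Bool ~ Bool
let z : Bool
\u._ : a -> Int
\v._ : b -> Int
  unify a -> Int ~ b -> Int
  unify a ~ b
  unify Int ~ Int
let x : forall. b -> Int
  unify Bool ~ Bool
  unify Bool ~ Bool
  unify Bool ~ Bool
\p._ : d -> Int
\w._ : c -> d -> Int
q : e
\q._ : e -> e
  unify c -> d -> Int ~ (e -> e) -> f
  unify c ~ e -> e
  unify d -> Int ~ f
_ _ : d -> Int
  unify Bool ~ Bool
  unify Bool ~ Bool
  unify Bool ~ Bool
  unify Bool ~ Bool
  unify Bool ~ Bool
  unify Bool ~ Bool
  unify d -> Int ~ Bool -> g
  unify d ~ Bool
  unify Int ~ g
_ _ : Int
let s : Int
a : i
\a._ : i -> i
\t._ : h -> i -> i
  unify Int ~ Int
  unify Int ~ Int
  unify h -> i -> i ~ Int -> j
  unify h ~ Int
  unify i -> i ~ j
_ _ : i -> i
let r : forall. i -> i
  unify Int ~ Int

Answer: Int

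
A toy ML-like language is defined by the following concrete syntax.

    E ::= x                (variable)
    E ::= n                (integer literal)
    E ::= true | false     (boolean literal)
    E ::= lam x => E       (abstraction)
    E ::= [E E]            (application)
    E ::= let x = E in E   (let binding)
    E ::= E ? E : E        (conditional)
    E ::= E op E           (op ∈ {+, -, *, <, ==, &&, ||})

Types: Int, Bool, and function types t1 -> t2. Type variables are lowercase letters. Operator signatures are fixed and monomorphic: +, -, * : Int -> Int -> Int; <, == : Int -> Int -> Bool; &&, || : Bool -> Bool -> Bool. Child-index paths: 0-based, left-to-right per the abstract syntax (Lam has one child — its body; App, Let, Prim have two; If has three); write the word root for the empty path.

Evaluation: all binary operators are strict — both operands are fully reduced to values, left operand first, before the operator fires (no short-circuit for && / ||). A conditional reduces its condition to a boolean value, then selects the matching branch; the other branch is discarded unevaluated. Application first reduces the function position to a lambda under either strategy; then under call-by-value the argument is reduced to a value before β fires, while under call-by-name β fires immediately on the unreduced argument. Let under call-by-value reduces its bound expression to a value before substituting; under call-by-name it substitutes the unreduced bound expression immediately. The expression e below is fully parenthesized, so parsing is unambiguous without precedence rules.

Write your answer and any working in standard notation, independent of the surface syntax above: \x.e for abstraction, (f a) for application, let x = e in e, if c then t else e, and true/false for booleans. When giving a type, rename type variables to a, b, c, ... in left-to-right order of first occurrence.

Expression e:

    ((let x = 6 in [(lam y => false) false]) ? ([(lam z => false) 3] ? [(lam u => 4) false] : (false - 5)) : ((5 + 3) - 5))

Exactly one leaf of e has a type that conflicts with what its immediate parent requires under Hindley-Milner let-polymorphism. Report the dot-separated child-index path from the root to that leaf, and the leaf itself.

Derivation:
let x : Int
\y._ : a -> Bool
  unify a -> Bool ~ Bool -> b
  unify a ~ Bool
  unify Bool ~ b
_ _ : Bool
  unify Bool ~ Bool
\z._ : c -> Bool
  unify c -> Bool ~ Int -> d
  unify c ~ Int
  unify Bool ~ d
_ _ : Bool
  unify Bool ~ Bool
\u._ : e -> Int
  unify e -> Int ~ Bool -> f
  unify e ~ Bool
  unify Int ~ f
_ _ : Int
  unify Bool ~ Int
  FAIL: mismatch Bool ~ Int

Answer: 1.2.0 : false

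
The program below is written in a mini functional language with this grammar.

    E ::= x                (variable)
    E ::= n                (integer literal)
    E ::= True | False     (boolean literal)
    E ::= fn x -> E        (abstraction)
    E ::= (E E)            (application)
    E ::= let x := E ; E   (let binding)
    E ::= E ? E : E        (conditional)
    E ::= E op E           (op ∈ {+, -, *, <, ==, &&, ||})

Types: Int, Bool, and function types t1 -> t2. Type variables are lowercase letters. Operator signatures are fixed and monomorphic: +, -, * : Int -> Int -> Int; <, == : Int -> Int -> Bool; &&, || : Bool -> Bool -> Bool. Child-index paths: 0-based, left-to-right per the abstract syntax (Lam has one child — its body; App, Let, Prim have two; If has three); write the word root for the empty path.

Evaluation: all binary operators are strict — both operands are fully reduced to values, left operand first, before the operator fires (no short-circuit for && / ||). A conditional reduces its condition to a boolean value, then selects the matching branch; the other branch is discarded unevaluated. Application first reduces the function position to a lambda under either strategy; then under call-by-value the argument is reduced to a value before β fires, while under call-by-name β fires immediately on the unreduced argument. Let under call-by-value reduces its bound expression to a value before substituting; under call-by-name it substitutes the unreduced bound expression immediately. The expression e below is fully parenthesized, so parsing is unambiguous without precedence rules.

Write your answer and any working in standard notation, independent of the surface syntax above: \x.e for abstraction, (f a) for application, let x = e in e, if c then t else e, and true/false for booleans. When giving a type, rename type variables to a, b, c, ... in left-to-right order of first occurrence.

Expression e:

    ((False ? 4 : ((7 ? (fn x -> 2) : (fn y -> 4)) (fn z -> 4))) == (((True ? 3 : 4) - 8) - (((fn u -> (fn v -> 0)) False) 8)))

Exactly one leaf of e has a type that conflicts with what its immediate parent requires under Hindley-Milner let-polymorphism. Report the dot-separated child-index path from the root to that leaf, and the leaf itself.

Working:
  unify Bool ~ Bool
  unify Int ~ Bool
  FAIL: mismatch Int ~ Bool

Answer: 0.2.0.0 : 7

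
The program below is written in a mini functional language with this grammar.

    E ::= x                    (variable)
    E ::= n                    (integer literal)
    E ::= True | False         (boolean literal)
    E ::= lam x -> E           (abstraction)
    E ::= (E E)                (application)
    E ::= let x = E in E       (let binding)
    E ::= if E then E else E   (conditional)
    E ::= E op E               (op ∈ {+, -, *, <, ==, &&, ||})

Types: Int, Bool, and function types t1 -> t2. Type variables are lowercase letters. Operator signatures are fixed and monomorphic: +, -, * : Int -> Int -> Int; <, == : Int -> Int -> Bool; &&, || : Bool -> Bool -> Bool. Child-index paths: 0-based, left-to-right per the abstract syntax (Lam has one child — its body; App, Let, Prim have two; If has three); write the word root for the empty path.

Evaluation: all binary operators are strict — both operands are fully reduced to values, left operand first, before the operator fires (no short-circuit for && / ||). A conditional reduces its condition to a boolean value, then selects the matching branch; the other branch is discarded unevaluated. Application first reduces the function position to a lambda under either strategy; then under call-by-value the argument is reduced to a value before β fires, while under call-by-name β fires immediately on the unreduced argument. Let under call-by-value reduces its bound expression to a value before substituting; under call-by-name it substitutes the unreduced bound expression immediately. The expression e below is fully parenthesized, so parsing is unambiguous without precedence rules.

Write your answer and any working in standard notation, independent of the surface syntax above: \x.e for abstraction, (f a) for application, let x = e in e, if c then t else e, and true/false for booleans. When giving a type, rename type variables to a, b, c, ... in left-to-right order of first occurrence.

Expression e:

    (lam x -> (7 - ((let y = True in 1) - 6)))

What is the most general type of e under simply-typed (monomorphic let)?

Answer: a -> Int

Derivation:
  unify Int ~ Int
let y : Bool
  unify Int ~ Int
  unify Int ~ Int
  unify Int ~ Int
\x._ : a -> Int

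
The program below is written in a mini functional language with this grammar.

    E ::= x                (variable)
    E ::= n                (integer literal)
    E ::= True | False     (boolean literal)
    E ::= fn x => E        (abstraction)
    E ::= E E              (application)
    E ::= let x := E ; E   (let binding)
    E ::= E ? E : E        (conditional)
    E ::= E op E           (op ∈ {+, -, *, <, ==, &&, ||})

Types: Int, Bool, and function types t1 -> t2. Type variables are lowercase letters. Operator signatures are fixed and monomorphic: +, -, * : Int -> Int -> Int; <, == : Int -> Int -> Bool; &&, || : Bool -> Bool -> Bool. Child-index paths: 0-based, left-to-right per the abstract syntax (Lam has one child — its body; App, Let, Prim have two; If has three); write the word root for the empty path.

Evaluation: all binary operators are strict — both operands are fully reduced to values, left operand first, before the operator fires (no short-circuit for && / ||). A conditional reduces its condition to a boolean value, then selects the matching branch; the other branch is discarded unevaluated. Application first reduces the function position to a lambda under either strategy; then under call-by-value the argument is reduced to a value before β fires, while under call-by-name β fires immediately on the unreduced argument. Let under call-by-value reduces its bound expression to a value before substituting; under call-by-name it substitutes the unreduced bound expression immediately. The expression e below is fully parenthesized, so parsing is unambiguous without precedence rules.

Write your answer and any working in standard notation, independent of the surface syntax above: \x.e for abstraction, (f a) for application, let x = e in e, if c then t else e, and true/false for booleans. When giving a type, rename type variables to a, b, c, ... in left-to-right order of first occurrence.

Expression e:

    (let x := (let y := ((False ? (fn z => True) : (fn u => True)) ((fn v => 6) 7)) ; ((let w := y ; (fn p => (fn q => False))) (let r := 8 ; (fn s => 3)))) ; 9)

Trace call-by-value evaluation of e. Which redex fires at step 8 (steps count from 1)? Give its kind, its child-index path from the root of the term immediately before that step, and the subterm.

Working:
step 0: (let x = (let y = ((if false then (\z.true) else (\u.true)) ((\v.6) 7)) in ((let w = y in (\p.(\q.false))) (let r = 8 in (\s.3)))) in 9)
step 1: [if@0.0.0] (let x = (let y = ((\u.true) ((\v.6) 7)) in ((let w = y in (\p.(\q.false))) (let r = 8 in (\s.3)))) in 9)
step 2: [beta@0.0.1] (let x = (let y = ((\u.true) 6) in ((let w = y in (\p.(\q.false))) (let r = 8 in (\s.3)))) in 9)
step 3: [beta@0.0] (let x = (let y = true in ((let w = y in (\p.(\q.false))) (let r = 8 in (\s.3)))) in 9)
step 4: [let@0] (let x = ((let w = true in (\p.(\q.false))) (let r = 8 in (\s.3))) in 9)
step 5: [let@0.0] (let x = ((\p.(\q.false)) (let r = 8 in (\s.3))) in 9)
step 6: [let@0.1] (let x = ((\p.(\q.false)) (\s.3)) in 9)
step 7: [beta@0] (let x = (\q.false) in 9)
step 8: [let@root] 9

Answer: let at root : (let x = (\q.false) in 9)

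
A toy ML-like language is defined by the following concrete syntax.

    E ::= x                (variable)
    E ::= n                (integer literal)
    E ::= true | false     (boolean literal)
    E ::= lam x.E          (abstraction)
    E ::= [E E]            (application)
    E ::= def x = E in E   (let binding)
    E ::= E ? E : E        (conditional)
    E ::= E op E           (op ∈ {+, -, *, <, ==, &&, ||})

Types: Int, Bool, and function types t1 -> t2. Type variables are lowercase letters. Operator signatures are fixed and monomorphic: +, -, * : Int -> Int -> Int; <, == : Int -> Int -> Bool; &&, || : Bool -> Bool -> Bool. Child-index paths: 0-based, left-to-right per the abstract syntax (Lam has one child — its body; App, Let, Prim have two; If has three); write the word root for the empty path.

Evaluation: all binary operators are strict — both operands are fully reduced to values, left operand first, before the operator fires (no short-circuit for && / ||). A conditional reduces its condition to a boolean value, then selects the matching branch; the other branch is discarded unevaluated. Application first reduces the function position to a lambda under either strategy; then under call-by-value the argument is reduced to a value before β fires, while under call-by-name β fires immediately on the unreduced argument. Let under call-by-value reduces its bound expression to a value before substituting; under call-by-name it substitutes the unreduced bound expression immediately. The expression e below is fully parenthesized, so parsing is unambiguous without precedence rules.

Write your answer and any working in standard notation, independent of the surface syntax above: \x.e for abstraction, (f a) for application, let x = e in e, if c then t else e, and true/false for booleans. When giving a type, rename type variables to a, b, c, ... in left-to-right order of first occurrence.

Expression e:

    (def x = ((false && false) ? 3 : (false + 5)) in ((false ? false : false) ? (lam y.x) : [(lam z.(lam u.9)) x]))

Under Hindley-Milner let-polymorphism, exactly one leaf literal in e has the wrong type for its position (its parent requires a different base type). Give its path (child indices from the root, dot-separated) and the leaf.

Answer: 0.2.0 : false

Trace:
  unify Bool ~ Bool
  unify Bool ~ Bool
  unify Bool ~ Bool
  unify Bool ~ Int
  FAIL: mismatch Bool ~ Int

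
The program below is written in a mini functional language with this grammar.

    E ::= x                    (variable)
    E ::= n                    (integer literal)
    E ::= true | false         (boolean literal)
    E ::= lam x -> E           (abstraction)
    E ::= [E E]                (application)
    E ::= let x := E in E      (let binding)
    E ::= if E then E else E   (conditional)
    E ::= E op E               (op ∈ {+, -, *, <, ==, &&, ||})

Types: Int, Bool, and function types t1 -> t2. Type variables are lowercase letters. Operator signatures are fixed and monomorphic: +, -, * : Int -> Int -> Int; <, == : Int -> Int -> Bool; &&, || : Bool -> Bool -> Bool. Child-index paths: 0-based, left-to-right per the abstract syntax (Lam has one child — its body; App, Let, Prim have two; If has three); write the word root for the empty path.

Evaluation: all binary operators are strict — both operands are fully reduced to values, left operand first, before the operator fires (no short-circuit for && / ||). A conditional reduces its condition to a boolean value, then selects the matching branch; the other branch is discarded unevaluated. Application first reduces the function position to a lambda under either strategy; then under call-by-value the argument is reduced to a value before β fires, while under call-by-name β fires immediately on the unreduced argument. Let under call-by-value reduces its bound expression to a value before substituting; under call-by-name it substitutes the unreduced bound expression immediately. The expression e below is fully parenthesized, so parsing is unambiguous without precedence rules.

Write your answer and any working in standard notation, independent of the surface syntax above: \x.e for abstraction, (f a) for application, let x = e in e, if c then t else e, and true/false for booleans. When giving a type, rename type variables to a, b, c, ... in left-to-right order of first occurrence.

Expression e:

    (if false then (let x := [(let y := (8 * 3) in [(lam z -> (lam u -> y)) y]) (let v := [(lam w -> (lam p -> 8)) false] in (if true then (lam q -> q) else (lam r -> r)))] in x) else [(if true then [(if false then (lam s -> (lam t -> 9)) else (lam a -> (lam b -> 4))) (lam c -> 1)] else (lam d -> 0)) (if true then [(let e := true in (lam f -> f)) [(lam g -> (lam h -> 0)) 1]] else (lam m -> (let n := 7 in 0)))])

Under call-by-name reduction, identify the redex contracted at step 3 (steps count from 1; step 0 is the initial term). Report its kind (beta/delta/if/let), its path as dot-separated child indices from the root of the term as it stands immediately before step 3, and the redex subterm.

Working:
step 0: (if false then (let x = ((let y = (8 * 3) in ((\z.(\u.y)) y)) (let v = ((\w.(\p.8)) false) in (if true then (\q.q) else (\r.r)))) in x) else ((if true then ((if false then (\s.(\t.9)) else (\a.(\b.4))) (\c.1)) else (\d.0)) (if true then ((let e = true in (\f.f)) ((\g.(\h.0)) 1)) else (\m.(let n = 7 in 0)))))
step 1: [if@root] ((if true then ((if false then (\s.(\t.9)) else (\a.(\b.4))) (\c.1)) else (\d.0)) (if true then ((let e = true in (\f.f)) ((\g.(\h.0)) 1)) else (\m.(let n = 7 in 0))))
step 2: [if@0] (((if false then (\s.(\t.9)) else (\a.(\b.4))) (\c.1)) (if true then ((let e = true in (\f.f)) ((\g.(\h.0)) 1)) else (\m.(let n = 7 in 0))))
step 3: [if@0.0] (((\a.(\b.4)) (\c.1)) (if true then ((let e = true in (\f.f)) ((\g.(\h.0)) 1)) else (\m.(let n = 7 in 0))))

Answer: if at 0.0 : (if false then (\s.(\t.9)) else (\a.(\b.4)))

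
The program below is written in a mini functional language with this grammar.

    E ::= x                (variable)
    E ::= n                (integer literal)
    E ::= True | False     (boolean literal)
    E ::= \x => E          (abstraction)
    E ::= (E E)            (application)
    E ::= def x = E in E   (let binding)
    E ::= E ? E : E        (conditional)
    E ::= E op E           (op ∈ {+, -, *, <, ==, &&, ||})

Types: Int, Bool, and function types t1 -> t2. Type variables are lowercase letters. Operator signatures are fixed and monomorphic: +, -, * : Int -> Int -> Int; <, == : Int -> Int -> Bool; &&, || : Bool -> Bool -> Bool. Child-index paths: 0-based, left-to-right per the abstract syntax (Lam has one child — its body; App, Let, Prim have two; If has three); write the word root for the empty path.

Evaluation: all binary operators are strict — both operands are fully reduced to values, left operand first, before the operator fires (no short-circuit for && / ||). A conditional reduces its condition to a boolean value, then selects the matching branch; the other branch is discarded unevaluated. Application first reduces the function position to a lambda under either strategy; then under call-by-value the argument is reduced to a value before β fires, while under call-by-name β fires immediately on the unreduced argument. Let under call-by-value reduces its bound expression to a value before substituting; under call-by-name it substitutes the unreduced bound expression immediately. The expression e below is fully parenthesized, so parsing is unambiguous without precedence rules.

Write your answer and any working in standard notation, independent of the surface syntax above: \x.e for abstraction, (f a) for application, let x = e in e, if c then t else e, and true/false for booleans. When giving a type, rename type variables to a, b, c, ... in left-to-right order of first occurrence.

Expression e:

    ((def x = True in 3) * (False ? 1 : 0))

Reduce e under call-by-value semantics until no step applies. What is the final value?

Trace:
step 0: ((let x = true in 3) * (if false then 1 else 0))
step 1: [let@0] (3 * (if false then 1 else 0))
step 2: [if@1] (3 * 0)
step 3: [delta@root] 0

Answer: 0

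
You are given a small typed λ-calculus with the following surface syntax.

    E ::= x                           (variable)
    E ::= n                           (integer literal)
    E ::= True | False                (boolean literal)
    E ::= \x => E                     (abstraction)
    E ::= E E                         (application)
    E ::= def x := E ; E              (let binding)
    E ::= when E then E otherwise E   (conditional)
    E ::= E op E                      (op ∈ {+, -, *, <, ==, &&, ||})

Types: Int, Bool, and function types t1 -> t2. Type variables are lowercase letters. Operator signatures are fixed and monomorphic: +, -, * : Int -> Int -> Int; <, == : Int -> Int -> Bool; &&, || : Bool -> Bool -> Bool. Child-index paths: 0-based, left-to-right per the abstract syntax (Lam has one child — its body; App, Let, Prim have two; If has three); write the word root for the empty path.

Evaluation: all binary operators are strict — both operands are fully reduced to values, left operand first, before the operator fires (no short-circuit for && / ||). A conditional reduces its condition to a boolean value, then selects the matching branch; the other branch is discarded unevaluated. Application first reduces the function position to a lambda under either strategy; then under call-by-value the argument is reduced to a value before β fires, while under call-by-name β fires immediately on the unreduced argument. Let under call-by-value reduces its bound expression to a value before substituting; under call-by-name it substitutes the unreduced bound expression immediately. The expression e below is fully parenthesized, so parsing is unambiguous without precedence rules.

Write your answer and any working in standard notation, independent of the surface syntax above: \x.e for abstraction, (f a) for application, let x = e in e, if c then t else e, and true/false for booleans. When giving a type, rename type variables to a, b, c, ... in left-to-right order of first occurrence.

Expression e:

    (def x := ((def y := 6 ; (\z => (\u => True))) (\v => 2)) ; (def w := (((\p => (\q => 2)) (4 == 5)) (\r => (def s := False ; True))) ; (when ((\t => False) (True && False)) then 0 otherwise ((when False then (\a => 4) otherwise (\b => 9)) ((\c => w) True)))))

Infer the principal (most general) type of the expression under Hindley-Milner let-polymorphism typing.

Working:
let y : Int
\u._ : b -> Bool
\z._ : a -> b -> Bool
\v._ : c -> Int
  unify a -> b -> Bool ~ (c -> Int) -> d
  unify a ~ c -> Int
  unify b -> Bool ~ d
_ _ : b -> Bool
let x : forall. b -> Bool
\q._ : f -> Int
\p._ : e -> f -> Int
  unify Int ~ Int
  unify Int ~ Int
  unify e -> f -> Int ~ Bool -> g
  unify e ~ Bool
  unify f -> Int ~ g
_ _ : f -> Int
let s : Bool
\r._ : h -> Bool
  unify f -> Int ~ (h -> Bool) -> i
  unify f ~ h -> Bool
  unify Int ~ i
_ _ : Int
let w : Int
\t._ : j -> Bool
  unify Bool ~ Bool
  unify Bool ~ Bool
  unify j -> Bool ~ Bool -> k
  unify j ~ Bool
  unify Bool ~ k
_ _ : Bool
  unify Bool ~ Bool
  unify Bool ~ Bool
\a._ : l -> Int
\b._ : m -> Int
  unify l -> Int ~ m -> Int
  unify l ~ m
  unify Int ~ Int
w : Int
\c._ : n -> Int
  unify n -> Int ~ Bool -> o
  unify n ~ Bool
  unify Int ~ o
_ _ : Int
  unify m -> Int ~ Int -> p
  unify m ~ Int
  unify Int ~ p
_ _ : Int
  unify Int ~ Int

Answer: Int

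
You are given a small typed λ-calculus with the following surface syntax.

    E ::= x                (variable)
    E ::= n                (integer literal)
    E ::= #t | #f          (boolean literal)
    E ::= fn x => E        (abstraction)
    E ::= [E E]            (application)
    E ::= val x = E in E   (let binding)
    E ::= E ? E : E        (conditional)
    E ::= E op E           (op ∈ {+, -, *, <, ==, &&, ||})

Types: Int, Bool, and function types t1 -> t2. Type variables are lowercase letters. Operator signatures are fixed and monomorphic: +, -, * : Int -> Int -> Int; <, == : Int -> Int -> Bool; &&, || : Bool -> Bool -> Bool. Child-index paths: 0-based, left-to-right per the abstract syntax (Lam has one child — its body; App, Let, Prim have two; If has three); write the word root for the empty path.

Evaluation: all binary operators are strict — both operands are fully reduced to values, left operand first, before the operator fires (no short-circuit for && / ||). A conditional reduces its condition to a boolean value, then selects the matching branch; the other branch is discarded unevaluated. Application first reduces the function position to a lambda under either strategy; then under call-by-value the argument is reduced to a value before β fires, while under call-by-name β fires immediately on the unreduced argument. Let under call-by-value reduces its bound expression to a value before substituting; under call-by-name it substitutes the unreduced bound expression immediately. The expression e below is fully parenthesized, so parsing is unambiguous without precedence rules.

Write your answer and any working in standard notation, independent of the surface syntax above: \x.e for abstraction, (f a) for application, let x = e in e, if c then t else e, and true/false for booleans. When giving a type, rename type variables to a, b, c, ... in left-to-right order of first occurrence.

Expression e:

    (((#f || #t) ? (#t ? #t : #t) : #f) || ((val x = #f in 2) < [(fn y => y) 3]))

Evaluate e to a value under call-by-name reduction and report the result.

Trace:
step 0: ((if (false || true) then (if true then true else true) else false) || ((let x = false in 2) < ((\y.y) 3)))
step 1: [delta@0.0] ((if true then (if true then true else true) else false) || ((let x = false in 2) < ((\y.y) 3)))
step 2: [if@0] ((if true then true else true) || ((let x = false in 2) < ((\y.y) 3)))
step 3: [if@0] (true || ((let x = false in 2) < ((\y.y) 3)))
step 4: [let@1.0] (true || (2 < ((\y.y) 3)))
step 5: [beta@1.1] (true || (2 < 3))
step 6: [delta@1] (true || true)
step 7: [delta@root] true

Answer: true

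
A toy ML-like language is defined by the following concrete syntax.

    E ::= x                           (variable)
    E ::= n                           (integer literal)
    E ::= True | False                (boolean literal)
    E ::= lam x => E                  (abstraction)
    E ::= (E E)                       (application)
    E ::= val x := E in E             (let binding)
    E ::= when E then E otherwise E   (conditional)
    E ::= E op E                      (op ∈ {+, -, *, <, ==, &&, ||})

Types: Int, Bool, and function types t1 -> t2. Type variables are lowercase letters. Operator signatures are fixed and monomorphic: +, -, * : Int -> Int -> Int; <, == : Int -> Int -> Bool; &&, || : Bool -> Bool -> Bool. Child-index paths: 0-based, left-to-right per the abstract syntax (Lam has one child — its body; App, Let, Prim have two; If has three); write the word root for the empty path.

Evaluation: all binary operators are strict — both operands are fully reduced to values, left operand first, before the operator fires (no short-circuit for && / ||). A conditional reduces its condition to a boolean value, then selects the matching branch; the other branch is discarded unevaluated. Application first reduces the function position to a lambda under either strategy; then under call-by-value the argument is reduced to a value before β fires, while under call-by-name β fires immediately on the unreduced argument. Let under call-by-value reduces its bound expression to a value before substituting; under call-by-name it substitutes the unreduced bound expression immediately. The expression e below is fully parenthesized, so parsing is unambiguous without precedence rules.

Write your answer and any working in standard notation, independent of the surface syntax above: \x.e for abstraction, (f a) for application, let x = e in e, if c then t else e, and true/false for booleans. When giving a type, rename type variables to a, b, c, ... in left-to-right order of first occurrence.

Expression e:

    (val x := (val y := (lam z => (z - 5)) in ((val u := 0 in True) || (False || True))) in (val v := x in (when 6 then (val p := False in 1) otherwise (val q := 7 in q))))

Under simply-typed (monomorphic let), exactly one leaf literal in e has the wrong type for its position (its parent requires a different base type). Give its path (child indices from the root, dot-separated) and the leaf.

Working:
z : a
  unify a ~ Int
  unify Int ~ Int
\z._ : Int -> Int
let y : Int -> Int
let u : Int
  unify Bool ~ Bool
  unify Bool ~ Bool
  unify Bool ~ Bool
  unify Bool ~ Bool
let x : Bool
x : Bool
let v : Bool
  unify Int ~ Bool
  FAIL: mismatch Int ~ Bool

Answer: 1.1.0 : 6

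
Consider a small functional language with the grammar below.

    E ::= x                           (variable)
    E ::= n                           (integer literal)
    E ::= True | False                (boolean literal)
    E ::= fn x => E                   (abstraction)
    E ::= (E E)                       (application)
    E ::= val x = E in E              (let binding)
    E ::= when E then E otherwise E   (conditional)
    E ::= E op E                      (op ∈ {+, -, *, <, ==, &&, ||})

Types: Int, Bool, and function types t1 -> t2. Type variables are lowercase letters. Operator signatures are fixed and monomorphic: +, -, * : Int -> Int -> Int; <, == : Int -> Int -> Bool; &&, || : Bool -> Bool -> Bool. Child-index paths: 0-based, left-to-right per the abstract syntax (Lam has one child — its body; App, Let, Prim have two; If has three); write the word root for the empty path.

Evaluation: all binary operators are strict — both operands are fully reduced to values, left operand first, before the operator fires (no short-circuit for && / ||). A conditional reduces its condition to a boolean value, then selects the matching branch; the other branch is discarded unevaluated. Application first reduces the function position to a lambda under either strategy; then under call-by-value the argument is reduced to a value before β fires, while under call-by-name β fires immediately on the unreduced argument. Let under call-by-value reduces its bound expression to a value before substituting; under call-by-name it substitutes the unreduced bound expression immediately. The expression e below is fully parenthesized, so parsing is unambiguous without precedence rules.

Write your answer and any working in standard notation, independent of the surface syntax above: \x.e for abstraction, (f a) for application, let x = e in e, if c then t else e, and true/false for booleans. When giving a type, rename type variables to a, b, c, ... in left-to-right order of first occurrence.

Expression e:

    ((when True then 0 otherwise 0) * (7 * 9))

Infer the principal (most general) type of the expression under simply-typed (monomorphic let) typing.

Trace:
  unify Bool ~ Bool
  unify Int ~ Int
  unify Int ~ Int
  unify Int ~ Int
  unify Int ~ Int
  unify Int ~ Int

Answer: Int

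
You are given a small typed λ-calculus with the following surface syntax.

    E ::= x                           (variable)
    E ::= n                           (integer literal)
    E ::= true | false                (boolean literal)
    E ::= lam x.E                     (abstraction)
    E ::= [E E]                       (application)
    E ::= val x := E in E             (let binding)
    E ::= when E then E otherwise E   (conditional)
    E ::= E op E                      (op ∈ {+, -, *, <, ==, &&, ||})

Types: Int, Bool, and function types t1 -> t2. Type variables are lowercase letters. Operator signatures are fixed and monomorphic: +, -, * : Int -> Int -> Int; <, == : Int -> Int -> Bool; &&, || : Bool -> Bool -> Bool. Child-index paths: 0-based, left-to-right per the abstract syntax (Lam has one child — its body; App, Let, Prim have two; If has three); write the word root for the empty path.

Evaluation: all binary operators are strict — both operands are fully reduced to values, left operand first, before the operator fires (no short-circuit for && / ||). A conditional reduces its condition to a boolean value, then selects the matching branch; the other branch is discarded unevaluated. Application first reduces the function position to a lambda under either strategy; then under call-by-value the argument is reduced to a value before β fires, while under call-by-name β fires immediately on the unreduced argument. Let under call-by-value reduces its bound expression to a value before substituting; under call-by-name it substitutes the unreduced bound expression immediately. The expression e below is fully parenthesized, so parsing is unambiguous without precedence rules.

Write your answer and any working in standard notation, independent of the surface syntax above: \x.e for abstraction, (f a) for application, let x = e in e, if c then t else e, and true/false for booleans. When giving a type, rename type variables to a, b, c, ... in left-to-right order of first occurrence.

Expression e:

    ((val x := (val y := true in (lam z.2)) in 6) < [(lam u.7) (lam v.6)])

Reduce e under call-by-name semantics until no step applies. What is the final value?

Trace:
step 0: ((let x = (let y = true in (\z.2)) in 6) < ((\u.7) (\v.6)))
step 1: [let@0] (6 < ((\u.7) (\v.6)))
step 2: [beta@1] (6 < 7)
step 3: [delta@root] true

Answer: true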